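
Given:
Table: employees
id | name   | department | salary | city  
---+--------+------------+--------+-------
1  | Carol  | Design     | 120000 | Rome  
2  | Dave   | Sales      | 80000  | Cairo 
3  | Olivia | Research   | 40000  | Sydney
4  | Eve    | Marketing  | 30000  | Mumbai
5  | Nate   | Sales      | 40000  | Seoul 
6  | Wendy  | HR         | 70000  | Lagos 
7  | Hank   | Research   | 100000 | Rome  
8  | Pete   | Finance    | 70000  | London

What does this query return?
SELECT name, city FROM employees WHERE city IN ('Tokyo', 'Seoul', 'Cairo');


Filtering: city IN ('Tokyo', 'Seoul', 'Cairo')
Matching: 2 rows

2 rows:
Dave, Cairo
Nate, Seoul


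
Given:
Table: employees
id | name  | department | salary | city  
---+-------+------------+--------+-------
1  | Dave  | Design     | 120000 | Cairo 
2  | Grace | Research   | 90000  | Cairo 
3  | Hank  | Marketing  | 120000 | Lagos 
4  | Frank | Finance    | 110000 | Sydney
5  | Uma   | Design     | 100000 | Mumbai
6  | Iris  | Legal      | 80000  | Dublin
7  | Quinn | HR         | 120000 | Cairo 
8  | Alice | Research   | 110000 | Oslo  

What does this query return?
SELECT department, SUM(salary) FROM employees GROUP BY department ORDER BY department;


Summing salary within each department:
  Design: 120000 + 100000 = 220000
  Finance: 110000 = 110000
  HR: 120000 = 120000
  Legal: 80000 = 80000
  Marketing: 120000 = 120000
  Research: 90000 + 110000 = 200000


6 groups:
Design, 220000
Finance, 110000
HR, 120000
Legal, 80000
Marketing, 120000
Research, 200000


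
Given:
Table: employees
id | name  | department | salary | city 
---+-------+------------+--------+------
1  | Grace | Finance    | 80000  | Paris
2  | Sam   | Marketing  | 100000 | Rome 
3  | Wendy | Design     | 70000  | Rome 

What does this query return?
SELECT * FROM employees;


SELECT * returns all 3 rows with all columns

3 rows:
1, Grace, Finance, 80000, Paris
2, Sam, Marketing, 100000, Rome
3, Wendy, Design, 70000, Rome


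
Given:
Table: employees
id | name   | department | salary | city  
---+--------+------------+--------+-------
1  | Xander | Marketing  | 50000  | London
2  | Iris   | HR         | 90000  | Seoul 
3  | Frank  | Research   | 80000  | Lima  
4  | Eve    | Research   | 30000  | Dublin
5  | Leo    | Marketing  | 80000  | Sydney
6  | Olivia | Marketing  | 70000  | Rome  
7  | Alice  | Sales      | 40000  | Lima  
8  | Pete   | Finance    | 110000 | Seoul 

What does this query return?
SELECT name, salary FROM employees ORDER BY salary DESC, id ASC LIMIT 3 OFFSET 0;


Sort by salary DESC (id ASC tiebreak), then skip 0 and take 3
Rows 1 through 3

3 rows:
Pete, 110000
Iris, 90000
Frank, 80000


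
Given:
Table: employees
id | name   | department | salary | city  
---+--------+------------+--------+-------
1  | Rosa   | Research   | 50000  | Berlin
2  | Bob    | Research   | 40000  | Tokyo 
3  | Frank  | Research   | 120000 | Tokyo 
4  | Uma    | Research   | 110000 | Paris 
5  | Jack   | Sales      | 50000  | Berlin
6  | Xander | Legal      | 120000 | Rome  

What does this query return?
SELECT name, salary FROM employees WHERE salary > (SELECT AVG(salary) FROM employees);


Subquery: AVG(salary) = 81666.67
Filtering: salary > 81666.67
  Frank (120000) -> MATCH
  Uma (110000) -> MATCH
  Xander (120000) -> MATCH


3 rows:
Frank, 120000
Uma, 110000
Xander, 120000


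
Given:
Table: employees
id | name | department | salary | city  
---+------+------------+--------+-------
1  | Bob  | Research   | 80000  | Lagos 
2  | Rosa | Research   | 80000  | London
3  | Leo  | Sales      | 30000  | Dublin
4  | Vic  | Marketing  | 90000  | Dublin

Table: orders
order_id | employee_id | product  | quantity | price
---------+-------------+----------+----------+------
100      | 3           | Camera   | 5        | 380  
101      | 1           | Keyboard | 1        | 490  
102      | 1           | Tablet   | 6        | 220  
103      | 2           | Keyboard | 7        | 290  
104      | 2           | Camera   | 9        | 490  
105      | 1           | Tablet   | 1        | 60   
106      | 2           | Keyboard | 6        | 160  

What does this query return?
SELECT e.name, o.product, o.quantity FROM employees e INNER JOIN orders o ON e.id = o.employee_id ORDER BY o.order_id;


Joining employees.id = orders.employee_id:
  employee Leo (id=3) -> order Camera
  employee Bob (id=1) -> order Keyboard
  employee Bob (id=1) -> order Tablet
  employee Rosa (id=2) -> order Keyboard
  employee Rosa (id=2) -> order Camera
  employee Bob (id=1) -> order Tablet
  employee Rosa (id=2) -> order Keyboard


7 rows:
Leo, Camera, 5
Bob, Keyboard, 1
Bob, Tablet, 6
Rosa, Keyboard, 7
Rosa, Camera, 9
Bob, Tablet, 1
Rosa, Keyboard, 6


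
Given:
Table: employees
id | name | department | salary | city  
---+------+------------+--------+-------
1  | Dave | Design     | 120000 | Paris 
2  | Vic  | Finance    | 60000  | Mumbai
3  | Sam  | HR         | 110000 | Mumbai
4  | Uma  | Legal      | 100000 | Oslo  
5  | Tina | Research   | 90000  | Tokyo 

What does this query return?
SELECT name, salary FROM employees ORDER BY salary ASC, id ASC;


Sorting by salary ASC, then id ASC for ties

5 rows:
Vic, 60000
Tina, 90000
Uma, 100000
Sam, 110000
Dave, 120000


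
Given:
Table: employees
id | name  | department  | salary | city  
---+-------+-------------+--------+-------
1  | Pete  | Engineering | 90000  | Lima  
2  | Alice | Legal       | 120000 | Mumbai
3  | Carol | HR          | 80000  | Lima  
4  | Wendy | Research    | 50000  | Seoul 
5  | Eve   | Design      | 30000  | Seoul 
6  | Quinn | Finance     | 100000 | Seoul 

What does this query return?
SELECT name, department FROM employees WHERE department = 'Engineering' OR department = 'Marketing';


Filtering: department = 'Engineering' OR 'Marketing'
Matching: 1 rows

1 rows:
Pete, Engineering


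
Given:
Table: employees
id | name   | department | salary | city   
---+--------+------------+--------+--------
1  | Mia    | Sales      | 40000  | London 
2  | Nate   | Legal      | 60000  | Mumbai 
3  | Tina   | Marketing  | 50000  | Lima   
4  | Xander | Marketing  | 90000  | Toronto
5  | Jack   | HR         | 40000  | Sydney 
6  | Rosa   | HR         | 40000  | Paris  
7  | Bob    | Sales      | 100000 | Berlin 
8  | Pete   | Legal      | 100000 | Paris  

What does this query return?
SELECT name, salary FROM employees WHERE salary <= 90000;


Filtering: salary <= 90000
Matching: 6 rows

6 rows:
Mia, 40000
Nate, 60000
Tina, 50000
Xander, 90000
Jack, 40000
Rosa, 40000


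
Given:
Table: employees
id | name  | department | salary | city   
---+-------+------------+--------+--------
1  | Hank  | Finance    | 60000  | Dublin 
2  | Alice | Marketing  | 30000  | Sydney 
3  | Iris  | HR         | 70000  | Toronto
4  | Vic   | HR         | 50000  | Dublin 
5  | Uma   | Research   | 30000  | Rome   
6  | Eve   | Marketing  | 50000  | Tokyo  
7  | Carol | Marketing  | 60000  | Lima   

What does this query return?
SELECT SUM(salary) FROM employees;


SUM(salary) = 60000 + 30000 + 70000 + 50000 + 30000 + 50000 + 60000 = 350000

350000


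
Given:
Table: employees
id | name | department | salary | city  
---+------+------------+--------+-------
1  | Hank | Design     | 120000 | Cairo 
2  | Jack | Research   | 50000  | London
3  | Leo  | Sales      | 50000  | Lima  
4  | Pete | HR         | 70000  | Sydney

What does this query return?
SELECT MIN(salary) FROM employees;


Salaries: 120000, 50000, 50000, 70000
MIN = 50000

50000


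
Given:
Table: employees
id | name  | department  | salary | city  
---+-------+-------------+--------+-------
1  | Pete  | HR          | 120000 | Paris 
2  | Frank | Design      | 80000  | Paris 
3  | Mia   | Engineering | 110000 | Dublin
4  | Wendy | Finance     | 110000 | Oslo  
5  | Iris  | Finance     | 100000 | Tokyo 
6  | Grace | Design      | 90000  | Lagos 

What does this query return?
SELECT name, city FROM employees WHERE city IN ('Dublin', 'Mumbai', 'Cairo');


Filtering: city IN ('Dublin', 'Mumbai', 'Cairo')
Matching: 1 rows

1 rows:
Mia, Dublin


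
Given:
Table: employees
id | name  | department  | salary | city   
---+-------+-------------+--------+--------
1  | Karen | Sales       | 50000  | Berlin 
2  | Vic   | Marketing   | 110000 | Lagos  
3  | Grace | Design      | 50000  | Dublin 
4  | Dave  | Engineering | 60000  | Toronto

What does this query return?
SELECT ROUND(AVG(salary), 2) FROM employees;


SUM(salary) = 270000
COUNT = 4
ROUND(AVG, 2) = ROUND(270000 / 4, 2) = 67500.0

67500.0


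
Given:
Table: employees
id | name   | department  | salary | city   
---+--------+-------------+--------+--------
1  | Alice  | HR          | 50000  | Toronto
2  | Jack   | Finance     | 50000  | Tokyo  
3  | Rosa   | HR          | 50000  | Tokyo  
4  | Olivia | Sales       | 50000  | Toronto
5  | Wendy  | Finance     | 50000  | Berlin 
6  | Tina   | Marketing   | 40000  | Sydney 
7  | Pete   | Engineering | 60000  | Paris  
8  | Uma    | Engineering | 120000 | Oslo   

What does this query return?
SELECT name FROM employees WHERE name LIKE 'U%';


LIKE 'U%' matches names starting with 'U'
Matching: 1

1 rows:
Uma


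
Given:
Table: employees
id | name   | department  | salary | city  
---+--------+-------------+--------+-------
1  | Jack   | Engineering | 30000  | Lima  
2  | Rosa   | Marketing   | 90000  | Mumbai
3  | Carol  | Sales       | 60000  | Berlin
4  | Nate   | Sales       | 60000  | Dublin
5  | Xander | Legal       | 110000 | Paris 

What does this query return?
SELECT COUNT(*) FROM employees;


COUNT(*) counts all rows

5


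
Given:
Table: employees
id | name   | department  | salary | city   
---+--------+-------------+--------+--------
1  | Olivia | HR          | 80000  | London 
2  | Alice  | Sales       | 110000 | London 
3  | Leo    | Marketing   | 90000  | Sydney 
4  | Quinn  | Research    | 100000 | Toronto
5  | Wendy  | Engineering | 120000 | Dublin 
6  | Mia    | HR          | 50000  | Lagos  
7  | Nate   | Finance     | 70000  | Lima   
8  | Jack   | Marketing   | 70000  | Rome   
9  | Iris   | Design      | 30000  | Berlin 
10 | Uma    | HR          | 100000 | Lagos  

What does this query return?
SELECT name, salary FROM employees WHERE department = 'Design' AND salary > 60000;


Filtering: department = 'Design' AND salary > 60000
Matching: 0 rows

Empty result set (0 rows)


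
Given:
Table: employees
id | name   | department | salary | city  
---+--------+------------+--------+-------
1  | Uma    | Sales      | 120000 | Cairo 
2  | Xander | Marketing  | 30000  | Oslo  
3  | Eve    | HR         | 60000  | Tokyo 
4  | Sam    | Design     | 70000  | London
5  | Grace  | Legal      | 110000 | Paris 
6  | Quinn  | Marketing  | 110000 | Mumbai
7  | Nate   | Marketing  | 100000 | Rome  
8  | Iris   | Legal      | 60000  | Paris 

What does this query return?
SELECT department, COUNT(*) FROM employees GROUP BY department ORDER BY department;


Assigning each row to its department group:
  Uma -> Sales
  Xander -> Marketing
  Eve -> HR
  Sam -> Design
  Grace -> Legal
  Quinn -> Marketing
  Nate -> Marketing
  Iris -> Legal


5 groups:
Design, 1
HR, 1
Legal, 2
Marketing, 3
Sales, 1


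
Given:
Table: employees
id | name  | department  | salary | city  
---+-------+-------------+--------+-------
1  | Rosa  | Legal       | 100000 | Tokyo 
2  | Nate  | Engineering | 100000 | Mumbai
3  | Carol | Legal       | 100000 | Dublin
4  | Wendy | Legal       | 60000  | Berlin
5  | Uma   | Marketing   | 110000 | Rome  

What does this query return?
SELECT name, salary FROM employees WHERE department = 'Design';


Filtering: department = 'Design'
Matching rows: 0

Empty result set (0 rows)


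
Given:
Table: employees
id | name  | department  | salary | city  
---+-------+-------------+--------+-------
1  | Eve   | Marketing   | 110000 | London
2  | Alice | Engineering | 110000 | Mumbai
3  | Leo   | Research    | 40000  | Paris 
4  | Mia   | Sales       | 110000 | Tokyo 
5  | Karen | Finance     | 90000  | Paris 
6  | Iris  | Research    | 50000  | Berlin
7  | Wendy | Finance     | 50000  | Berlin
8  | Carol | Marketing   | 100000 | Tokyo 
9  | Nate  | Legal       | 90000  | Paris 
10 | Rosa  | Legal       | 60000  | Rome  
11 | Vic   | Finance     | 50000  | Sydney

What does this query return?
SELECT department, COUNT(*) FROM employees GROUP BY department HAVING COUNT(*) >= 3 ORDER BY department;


Groups with count >= 3:
  Finance: 3 -> PASS
  Engineering: 1 -> filtered out
  Legal: 2 -> filtered out
  Marketing: 2 -> filtered out
  Research: 2 -> filtered out
  Sales: 1 -> filtered out


1 groups:
Finance, 3


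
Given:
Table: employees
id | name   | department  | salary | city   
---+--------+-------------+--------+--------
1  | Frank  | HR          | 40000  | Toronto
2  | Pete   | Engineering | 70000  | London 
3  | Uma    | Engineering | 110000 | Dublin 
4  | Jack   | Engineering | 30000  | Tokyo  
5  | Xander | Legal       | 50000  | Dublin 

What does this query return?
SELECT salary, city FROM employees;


Projecting columns: salary, city

5 rows:
40000, Toronto
70000, London
110000, Dublin
30000, Tokyo
50000, Dublin


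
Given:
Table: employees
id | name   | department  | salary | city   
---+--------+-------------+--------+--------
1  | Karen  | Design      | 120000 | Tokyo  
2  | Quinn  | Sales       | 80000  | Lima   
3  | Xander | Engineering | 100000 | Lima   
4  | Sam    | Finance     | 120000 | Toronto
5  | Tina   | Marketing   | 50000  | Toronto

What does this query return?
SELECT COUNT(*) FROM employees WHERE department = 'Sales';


Counting rows where department = 'Sales'
  Quinn -> MATCH


1


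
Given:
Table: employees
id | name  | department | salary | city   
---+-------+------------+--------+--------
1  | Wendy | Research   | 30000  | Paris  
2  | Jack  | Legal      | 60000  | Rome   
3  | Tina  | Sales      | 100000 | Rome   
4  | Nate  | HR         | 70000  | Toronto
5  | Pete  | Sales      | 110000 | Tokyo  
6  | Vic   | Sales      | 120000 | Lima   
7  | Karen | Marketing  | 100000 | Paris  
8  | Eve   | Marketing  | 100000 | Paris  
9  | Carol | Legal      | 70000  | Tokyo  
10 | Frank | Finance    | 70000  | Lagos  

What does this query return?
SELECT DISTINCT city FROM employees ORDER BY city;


All 'city' values (row order): Paris, Rome, Rome, Toronto, Tokyo, Lima, Paris, Paris, Tokyo, Lagos
Removing duplicates leaves 6 unique value(s).

6 values:
Lagos
Lima
Paris
Rome
Tokyo
Toronto


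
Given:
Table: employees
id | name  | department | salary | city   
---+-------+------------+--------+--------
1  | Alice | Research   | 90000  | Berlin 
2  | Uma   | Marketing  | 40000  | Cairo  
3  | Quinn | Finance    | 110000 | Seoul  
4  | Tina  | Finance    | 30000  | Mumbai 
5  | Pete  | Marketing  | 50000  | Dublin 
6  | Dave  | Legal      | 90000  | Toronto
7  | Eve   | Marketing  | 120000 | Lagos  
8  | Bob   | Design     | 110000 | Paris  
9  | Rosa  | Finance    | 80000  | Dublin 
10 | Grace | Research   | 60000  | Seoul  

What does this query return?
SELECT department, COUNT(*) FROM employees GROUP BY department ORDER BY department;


Assigning each row to its department group:
  Alice -> Research
  Uma -> Marketing
  Quinn -> Finance
  Tina -> Finance
  Pete -> Marketing
  Dave -> Legal
  Eve -> Marketing
  Bob -> Design
  Rosa -> Finance
  Grace -> Research


5 groups:
Design, 1
Finance, 3
Legal, 1
Marketing, 3
Research, 2


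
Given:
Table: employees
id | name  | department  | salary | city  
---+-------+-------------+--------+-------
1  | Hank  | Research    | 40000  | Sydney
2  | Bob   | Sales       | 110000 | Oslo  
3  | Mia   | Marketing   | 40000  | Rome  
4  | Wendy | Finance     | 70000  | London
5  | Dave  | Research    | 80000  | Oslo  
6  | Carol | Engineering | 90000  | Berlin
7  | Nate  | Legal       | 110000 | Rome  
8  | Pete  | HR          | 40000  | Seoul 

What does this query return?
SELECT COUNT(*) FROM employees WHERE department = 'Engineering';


Counting rows where department = 'Engineering'
  Carol -> MATCH


1


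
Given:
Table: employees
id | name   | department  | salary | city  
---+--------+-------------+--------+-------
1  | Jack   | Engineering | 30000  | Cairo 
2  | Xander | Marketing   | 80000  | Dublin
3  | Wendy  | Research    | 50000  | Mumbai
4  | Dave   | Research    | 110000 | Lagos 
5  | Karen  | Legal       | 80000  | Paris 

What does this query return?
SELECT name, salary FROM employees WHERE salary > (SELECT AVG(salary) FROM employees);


Subquery: AVG(salary) = 70000.0
Filtering: salary > 70000.0
  Xander (80000) -> MATCH
  Dave (110000) -> MATCH
  Karen (80000) -> MATCH


3 rows:
Xander, 80000
Dave, 110000
Karen, 80000


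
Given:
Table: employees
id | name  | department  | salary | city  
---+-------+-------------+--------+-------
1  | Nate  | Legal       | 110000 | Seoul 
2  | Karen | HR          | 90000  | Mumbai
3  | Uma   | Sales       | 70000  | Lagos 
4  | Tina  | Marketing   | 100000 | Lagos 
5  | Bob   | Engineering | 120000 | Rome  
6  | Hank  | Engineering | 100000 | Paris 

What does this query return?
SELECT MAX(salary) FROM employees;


Salaries: 110000, 90000, 70000, 100000, 120000, 100000
MAX = 120000

120000


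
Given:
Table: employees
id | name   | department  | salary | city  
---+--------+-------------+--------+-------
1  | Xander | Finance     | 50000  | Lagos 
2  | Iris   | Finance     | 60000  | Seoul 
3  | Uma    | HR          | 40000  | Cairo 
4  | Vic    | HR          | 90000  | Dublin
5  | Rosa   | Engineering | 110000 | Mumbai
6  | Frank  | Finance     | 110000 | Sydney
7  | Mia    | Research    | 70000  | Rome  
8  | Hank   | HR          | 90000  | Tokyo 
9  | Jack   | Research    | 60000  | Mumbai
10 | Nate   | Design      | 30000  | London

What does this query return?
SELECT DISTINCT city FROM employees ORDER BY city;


All 'city' values (row order): Lagos, Seoul, Cairo, Dublin, Mumbai, Sydney, Rome, Tokyo, Mumbai, London
Removing duplicates leaves 9 unique value(s).

9 values:
Cairo
Dublin
Lagos
London
Mumbai
Rome
Seoul
Sydney
Tokyo


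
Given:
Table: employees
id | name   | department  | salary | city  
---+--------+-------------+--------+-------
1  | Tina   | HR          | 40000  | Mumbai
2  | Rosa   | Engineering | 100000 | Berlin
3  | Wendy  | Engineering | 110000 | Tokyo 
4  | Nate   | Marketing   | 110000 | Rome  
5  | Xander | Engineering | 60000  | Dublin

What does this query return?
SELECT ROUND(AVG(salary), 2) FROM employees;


SUM(salary) = 420000
COUNT = 5
ROUND(AVG, 2) = ROUND(420000 / 5, 2) = 84000.0

84000.0


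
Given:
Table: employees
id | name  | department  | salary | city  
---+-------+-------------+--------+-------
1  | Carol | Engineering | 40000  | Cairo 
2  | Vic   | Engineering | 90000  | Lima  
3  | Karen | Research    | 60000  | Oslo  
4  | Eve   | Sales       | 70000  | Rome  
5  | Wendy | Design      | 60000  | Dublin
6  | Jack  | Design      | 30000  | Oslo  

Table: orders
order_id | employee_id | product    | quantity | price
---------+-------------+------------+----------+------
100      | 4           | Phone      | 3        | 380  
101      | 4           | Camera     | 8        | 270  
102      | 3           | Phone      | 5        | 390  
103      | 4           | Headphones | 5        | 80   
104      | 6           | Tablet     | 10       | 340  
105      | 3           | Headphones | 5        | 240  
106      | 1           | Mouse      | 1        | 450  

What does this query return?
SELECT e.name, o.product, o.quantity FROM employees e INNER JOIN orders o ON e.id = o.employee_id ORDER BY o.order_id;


Joining employees.id = orders.employee_id:
  employee Eve (id=4) -> order Phone
  employee Eve (id=4) -> order Camera
  employee Karen (id=3) -> order Phone
  employee Eve (id=4) -> order Headphones
  employee Jack (id=6) -> order Tablet
  employee Karen (id=3) -> order Headphones
  employee Carol (id=1) -> order Mouse


7 rows:
Eve, Phone, 3
Eve, Camera, 8
Karen, Phone, 5
Eve, Headphones, 5
Jack, Tablet, 10
Karen, Headphones, 5
Carol, Mouse, 1


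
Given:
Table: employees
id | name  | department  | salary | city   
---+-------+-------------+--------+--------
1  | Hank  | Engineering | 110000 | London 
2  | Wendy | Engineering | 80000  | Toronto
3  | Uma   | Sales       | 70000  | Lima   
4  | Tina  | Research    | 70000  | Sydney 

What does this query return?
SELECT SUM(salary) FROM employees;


SUM(salary) = 110000 + 80000 + 70000 + 70000 = 330000

330000


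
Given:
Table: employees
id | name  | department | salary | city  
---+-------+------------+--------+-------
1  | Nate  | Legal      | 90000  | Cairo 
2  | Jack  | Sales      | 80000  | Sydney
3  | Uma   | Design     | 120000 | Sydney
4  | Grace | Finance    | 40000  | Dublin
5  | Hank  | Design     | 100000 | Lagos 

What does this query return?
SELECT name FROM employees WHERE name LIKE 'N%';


LIKE 'N%' matches names starting with 'N'
Matching: 1

1 rows:
Nate


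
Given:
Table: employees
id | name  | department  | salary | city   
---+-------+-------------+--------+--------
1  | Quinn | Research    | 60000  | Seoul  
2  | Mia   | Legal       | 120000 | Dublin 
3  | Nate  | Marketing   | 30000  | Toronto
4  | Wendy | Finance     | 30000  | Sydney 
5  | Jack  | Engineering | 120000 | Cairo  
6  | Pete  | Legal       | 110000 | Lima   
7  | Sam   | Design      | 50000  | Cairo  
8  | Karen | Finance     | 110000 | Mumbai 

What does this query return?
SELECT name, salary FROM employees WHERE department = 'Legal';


Filtering: department = 'Legal'
Matching rows: 2

2 rows:
Mia, 120000
Pete, 110000


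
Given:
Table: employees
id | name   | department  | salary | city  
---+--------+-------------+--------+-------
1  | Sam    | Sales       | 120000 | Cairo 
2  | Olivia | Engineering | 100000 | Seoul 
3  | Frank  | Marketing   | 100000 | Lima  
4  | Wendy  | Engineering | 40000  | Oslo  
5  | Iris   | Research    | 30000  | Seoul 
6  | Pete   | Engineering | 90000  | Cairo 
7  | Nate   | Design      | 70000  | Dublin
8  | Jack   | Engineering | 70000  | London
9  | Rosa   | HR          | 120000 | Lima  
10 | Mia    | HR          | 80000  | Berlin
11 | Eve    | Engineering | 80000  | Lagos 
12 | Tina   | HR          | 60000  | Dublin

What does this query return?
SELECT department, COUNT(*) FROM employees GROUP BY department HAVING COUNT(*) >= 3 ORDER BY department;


Groups with count >= 3:
  Engineering: 5 -> PASS
  HR: 3 -> PASS
  Design: 1 -> filtered out
  Marketing: 1 -> filtered out
  Research: 1 -> filtered out
  Sales: 1 -> filtered out


2 groups:
Engineering, 5
HR, 3


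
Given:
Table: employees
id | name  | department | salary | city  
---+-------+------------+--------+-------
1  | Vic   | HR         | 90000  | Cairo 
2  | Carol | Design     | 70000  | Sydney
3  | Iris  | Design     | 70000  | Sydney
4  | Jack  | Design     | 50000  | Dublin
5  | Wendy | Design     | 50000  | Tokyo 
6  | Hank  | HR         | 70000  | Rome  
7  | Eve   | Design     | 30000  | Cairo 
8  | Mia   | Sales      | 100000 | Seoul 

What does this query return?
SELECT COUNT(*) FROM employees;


COUNT(*) counts all rows

8


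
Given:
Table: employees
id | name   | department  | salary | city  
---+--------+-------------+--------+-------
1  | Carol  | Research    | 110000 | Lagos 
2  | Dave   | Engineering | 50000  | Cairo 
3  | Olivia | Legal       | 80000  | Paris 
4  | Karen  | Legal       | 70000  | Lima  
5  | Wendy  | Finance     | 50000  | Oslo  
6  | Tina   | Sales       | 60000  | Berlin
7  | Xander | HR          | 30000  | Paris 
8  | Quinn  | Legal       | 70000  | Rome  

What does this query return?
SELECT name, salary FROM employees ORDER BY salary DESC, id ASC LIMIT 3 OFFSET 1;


Sort by salary DESC (id ASC tiebreak), then skip 1 and take 3
Rows 2 through 4

3 rows:
Olivia, 80000
Karen, 70000
Quinn, 70000


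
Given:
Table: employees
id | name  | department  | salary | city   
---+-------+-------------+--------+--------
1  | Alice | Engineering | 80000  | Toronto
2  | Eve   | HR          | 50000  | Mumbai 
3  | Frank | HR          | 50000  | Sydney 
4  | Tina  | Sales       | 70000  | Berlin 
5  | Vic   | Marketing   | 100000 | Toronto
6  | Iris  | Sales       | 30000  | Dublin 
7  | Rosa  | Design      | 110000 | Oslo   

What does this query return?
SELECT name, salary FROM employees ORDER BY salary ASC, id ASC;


Sorting by salary ASC, then id ASC for ties

7 rows:
Iris, 30000
Eve, 50000
Frank, 50000
Tina, 70000
Alice, 80000
Vic, 100000
Rosa, 110000


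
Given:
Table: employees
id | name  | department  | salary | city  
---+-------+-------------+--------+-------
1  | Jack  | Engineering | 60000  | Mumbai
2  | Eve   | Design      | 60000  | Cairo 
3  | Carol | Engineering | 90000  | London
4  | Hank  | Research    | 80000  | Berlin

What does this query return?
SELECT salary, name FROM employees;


Projecting columns: salary, name

4 rows:
60000, Jack
60000, Eve
90000, Carol
80000, Hank


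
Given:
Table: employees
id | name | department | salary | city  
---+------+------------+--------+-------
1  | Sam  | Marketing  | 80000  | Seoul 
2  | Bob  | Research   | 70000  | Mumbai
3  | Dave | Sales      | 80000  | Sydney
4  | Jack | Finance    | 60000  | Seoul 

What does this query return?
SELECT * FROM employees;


SELECT * returns all 4 rows with all columns

4 rows:
1, Sam, Marketing, 80000, Seoul
2, Bob, Research, 70000, Mumbai
3, Dave, Sales, 80000, Sydney
4, Jack, Finance, 60000, Seoul


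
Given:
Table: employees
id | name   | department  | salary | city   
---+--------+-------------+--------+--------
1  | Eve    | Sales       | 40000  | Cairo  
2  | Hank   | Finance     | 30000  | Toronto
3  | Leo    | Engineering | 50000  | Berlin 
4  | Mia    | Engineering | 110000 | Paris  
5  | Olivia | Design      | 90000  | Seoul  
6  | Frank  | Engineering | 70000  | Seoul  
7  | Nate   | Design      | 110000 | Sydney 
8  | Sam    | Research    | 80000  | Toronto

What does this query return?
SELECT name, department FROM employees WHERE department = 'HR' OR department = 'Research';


Filtering: department = 'HR' OR 'Research'
Matching: 1 rows

1 rows:
Sam, Research


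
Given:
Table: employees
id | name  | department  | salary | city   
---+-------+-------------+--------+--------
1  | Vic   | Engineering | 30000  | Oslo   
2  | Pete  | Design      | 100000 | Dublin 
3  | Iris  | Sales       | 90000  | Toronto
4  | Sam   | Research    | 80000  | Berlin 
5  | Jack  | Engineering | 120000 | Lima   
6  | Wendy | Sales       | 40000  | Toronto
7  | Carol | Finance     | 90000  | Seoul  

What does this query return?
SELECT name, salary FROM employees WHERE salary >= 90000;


Filtering: salary >= 90000
Matching: 4 rows

4 rows:
Pete, 100000
Iris, 90000
Jack, 120000
Carol, 90000


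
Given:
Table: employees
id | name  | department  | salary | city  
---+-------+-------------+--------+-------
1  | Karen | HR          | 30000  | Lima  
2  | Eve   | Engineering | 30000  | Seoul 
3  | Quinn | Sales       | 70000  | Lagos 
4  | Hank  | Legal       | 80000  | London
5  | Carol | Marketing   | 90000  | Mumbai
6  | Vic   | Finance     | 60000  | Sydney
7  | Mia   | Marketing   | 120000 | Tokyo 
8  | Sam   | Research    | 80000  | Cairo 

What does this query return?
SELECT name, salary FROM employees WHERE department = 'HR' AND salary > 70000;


Filtering: department = 'HR' AND salary > 70000
Matching: 0 rows

Empty result set (0 rows)


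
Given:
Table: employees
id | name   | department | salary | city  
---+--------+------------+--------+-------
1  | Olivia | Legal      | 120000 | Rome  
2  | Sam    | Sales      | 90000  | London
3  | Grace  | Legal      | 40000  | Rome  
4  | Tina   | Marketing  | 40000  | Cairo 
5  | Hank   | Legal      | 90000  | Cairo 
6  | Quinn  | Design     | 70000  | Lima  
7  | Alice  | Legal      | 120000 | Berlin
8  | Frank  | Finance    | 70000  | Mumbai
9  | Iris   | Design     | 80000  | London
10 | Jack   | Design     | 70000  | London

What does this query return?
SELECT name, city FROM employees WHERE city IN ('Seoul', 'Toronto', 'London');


Filtering: city IN ('Seoul', 'Toronto', 'London')
Matching: 3 rows

3 rows:
Sam, London
Iris, London
Jack, London


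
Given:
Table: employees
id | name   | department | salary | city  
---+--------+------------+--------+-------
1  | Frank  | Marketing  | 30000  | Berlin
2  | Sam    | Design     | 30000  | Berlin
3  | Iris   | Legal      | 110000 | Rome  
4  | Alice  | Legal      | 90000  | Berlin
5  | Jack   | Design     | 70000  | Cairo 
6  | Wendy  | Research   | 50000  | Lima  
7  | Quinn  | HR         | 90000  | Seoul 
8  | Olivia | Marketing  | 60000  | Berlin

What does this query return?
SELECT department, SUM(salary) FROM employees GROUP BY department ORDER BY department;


Summing salary within each department:
  Design: 30000 + 70000 = 100000
  HR: 90000 = 90000
  Legal: 110000 + 90000 = 200000
  Marketing: 30000 + 60000 = 90000
  Research: 50000 = 50000


5 groups:
Design, 100000
HR, 90000
Legal, 200000
Marketing, 90000
Research, 50000


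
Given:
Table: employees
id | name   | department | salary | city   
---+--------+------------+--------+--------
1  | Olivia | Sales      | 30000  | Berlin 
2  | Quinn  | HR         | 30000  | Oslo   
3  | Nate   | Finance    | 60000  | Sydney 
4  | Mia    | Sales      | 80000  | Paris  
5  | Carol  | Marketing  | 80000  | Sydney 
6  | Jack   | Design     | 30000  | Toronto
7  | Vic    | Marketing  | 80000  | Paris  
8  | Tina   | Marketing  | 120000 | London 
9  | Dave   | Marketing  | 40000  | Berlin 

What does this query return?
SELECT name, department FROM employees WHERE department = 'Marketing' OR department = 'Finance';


Filtering: department = 'Marketing' OR 'Finance'
Matching: 5 rows

5 rows:
Nate, Finance
Carol, Marketing
Vic, Marketing
Tina, Marketing
Dave, Marketing


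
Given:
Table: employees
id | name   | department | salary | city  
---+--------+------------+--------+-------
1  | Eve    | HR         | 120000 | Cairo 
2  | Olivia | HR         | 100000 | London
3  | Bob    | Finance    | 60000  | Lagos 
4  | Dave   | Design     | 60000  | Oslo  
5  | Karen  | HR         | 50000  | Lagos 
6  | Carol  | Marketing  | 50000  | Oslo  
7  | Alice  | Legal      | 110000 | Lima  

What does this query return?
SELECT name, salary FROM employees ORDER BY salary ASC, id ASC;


Sorting by salary ASC, then id ASC for ties

7 rows:
Karen, 50000
Carol, 50000
Bob, 60000
Dave, 60000
Olivia, 100000
Alice, 110000
Eve, 120000


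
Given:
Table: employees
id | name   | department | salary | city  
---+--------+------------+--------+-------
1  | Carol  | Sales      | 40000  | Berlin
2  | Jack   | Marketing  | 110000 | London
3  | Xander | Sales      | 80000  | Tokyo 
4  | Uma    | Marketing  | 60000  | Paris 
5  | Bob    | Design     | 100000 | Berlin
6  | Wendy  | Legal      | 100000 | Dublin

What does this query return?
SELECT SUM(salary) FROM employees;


SUM(salary) = 40000 + 110000 + 80000 + 60000 + 100000 + 100000 = 490000

490000


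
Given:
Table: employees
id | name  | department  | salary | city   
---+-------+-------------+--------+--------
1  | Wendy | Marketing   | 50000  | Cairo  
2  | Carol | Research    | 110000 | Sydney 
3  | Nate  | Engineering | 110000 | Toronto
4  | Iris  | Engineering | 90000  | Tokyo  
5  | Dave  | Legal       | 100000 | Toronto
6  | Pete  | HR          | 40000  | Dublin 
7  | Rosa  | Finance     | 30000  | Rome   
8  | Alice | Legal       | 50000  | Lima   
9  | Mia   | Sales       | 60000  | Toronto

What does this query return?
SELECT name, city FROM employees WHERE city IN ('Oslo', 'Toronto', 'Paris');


Filtering: city IN ('Oslo', 'Toronto', 'Paris')
Matching: 3 rows

3 rows:
Nate, Toronto
Dave, Toronto
Mia, Toronto


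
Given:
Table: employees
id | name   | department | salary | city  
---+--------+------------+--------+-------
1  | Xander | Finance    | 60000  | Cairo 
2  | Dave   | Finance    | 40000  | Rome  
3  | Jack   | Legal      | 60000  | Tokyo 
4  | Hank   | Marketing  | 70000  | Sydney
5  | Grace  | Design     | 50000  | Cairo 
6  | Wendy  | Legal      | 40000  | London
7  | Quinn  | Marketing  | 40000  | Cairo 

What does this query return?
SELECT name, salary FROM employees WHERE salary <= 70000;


Filtering: salary <= 70000
Matching: 7 rows

7 rows:
Xander, 60000
Dave, 40000
Jack, 60000
Hank, 70000
Grace, 50000
Wendy, 40000
Quinn, 40000


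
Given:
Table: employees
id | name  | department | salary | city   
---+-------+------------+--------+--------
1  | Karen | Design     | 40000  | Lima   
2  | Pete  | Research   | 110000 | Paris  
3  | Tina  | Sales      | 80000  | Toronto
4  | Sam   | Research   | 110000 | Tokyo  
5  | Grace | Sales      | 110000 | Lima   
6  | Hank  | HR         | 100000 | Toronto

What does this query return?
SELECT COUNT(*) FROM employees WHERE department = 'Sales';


Counting rows where department = 'Sales'
  Tina -> MATCH
  Grace -> MATCH


2


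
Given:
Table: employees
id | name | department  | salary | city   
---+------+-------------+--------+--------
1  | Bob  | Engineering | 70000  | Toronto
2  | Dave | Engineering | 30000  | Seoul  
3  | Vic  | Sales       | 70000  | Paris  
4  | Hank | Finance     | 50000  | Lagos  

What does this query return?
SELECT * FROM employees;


SELECT * returns all 4 rows with all columns

4 rows:
1, Bob, Engineering, 70000, Toronto
2, Dave, Engineering, 30000, Seoul
3, Vic, Sales, 70000, Paris
4, Hank, Finance, 50000, Lagos


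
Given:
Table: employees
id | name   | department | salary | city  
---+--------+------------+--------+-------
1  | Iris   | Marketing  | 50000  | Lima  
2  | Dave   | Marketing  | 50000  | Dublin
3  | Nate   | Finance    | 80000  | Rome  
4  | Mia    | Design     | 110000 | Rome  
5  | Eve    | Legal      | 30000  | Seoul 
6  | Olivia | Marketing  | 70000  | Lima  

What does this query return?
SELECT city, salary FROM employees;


Projecting columns: city, salary

6 rows:
Lima, 50000
Dublin, 50000
Rome, 80000
Rome, 110000
Seoul, 30000
Lima, 70000


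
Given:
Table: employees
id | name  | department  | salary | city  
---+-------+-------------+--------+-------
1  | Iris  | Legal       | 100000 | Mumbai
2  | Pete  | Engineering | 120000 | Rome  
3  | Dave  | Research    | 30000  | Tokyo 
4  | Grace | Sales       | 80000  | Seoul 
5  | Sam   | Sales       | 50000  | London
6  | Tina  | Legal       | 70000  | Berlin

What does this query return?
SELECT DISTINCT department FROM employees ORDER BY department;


All 'department' values (row order): Legal, Engineering, Research, Sales, Sales, Legal
Removing duplicates leaves 4 unique value(s).

4 values:
Engineering
Legal
Research
Sales


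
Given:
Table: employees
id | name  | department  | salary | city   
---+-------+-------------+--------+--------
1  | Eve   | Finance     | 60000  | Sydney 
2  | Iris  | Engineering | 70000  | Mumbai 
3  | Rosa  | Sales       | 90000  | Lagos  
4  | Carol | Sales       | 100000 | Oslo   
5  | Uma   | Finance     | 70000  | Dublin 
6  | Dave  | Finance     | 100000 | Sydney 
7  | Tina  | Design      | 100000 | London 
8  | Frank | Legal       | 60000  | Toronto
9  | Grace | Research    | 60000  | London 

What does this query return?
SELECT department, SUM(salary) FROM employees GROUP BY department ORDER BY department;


Summing salary within each department:
  Design: 100000 = 100000
  Engineering: 70000 = 70000
  Finance: 60000 + 70000 + 100000 = 230000
  Legal: 60000 = 60000
  Research: 60000 = 60000
  Sales: 90000 + 100000 = 190000


6 groups:
Design, 100000
Engineering, 70000
Finance, 230000
Legal, 60000
Research, 60000
Sales, 190000


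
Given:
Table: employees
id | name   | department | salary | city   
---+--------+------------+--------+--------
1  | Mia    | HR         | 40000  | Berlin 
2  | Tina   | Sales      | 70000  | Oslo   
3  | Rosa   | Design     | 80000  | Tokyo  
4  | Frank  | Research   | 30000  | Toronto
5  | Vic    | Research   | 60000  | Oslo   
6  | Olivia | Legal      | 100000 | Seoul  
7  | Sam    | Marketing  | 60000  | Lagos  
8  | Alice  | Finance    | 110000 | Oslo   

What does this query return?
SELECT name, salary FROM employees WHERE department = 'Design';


Filtering: department = 'Design'
Matching rows: 1

1 rows:
Rosa, 80000


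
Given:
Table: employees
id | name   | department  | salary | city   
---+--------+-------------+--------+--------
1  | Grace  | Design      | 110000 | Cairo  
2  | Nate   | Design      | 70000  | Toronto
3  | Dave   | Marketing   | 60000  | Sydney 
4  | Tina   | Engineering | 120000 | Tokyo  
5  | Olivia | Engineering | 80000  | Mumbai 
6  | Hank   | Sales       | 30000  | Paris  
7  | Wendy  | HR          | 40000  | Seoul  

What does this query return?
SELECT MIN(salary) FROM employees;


Salaries: 110000, 70000, 60000, 120000, 80000, 30000, 40000
MIN = 30000

30000


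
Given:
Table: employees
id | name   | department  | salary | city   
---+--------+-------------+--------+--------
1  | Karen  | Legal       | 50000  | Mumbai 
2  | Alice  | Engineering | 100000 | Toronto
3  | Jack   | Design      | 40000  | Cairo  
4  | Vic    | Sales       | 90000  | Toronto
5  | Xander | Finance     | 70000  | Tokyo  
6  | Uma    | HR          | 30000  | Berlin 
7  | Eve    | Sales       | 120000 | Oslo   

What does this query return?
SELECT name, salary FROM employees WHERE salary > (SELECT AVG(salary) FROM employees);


Subquery: AVG(salary) = 71428.57
Filtering: salary > 71428.57
  Alice (100000) -> MATCH
  Vic (90000) -> MATCH
  Eve (120000) -> MATCH


3 rows:
Alice, 100000
Vic, 90000
Eve, 120000


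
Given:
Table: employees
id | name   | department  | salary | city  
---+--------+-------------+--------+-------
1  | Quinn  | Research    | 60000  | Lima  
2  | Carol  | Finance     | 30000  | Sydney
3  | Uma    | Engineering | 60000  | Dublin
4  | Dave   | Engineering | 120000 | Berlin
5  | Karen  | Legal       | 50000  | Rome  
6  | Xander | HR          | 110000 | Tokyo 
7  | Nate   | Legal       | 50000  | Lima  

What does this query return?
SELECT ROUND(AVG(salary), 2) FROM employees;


SUM(salary) = 480000
COUNT = 7
ROUND(AVG, 2) = ROUND(480000 / 7, 2) = 68571.43

68571.43


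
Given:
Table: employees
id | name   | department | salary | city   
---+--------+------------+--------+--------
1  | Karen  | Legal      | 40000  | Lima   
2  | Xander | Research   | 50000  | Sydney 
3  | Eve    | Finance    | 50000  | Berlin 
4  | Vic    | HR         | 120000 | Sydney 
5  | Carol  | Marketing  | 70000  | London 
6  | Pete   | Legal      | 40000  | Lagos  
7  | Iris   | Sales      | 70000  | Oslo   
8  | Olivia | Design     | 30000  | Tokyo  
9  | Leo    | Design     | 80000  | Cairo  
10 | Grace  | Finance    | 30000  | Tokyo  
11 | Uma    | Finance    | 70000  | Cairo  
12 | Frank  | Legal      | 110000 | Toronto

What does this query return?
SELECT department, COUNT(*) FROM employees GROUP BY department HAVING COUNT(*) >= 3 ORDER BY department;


Groups with count >= 3:
  Finance: 3 -> PASS
  Legal: 3 -> PASS
  Design: 2 -> filtered out
  HR: 1 -> filtered out
  Marketing: 1 -> filtered out
  Research: 1 -> filtered out
  Sales: 1 -> filtered out


2 groups:
Finance, 3
Legal, 3


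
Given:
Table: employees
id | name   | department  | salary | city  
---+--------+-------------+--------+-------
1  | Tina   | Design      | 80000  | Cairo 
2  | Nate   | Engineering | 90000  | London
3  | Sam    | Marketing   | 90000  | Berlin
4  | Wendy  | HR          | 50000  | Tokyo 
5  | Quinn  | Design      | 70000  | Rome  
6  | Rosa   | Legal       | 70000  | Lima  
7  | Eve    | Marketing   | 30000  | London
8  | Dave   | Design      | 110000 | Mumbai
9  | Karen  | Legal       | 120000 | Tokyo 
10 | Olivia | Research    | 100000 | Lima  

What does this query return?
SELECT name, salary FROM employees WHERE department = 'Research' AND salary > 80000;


Filtering: department = 'Research' AND salary > 80000
Matching: 1 rows

1 rows:
Olivia, 100000


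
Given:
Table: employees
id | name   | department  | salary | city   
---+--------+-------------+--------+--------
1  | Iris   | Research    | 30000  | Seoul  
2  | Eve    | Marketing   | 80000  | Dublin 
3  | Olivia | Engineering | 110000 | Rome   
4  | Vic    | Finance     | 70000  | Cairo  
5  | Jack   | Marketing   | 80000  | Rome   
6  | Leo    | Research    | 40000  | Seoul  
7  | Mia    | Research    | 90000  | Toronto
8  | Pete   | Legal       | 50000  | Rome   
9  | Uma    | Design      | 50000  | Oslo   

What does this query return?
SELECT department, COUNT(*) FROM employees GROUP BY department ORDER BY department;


Assigning each row to its department group:
  Iris -> Research
  Eve -> Marketing
  Olivia -> Engineering
  Vic -> Finance
  Jack -> Marketing
  Leo -> Research
  Mia -> Research
  Pete -> Legal
  Uma -> Design


6 groups:
Design, 1
Engineering, 1
Finance, 1
Legal, 1
Marketing, 2
Research, 3
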